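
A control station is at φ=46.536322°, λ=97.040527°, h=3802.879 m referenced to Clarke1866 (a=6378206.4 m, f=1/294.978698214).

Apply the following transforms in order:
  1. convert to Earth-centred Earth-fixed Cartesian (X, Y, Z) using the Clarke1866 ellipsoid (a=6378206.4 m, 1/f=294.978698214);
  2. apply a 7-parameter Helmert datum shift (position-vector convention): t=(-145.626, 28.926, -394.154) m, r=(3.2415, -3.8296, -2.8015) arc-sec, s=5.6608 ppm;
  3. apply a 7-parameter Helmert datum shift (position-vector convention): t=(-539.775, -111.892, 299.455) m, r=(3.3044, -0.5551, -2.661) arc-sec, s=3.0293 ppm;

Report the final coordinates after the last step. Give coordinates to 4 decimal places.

start: φ=46.536322°, λ=97.040527°, h=3802.879 m
→ ECEF (a=6378206.400, f=1/294.978698214): X=-539068.0353, Y=4364830.8812, Z=4609015.0392
→ Helmert 7p (PV): X=-539243.0026, Y=4364819.4051, Z=4608705.5620
→ Helmert 7p (PV): X=-539740.5039, Y=4364653.8597, Z=4609087.4524

X=-539740.5039 m, Y=4364653.8597 m, Z=4609087.4524 m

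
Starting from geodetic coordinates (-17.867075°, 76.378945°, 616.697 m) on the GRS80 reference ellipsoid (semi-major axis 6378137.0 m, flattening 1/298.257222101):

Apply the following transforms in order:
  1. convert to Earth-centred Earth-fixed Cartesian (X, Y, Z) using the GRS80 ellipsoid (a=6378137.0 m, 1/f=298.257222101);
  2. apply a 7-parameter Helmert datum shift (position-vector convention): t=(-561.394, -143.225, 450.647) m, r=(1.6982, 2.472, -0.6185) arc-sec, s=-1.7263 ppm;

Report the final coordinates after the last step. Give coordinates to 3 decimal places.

start: φ=-17.867075°, λ=76.378945°, h=616.697 m
→ ECEF (a=6378137.000, f=1/298.257222101): X=1430193.0982, Y=5902218.8186, Z=-1944576.3923
→ Helmert 7p (PV): X=1429623.6286, Y=5902077.1260, Z=-1944090.9351

X=1429623.629 m, Y=5902077.126 m, Z=-1944090.935 m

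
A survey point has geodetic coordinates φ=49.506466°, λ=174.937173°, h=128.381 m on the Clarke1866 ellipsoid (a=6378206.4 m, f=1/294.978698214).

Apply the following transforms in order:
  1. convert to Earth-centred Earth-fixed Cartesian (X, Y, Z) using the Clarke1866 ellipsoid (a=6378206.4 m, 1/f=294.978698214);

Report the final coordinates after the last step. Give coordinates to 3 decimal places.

start: φ=49.506466°, λ=174.937173°, h=128.381 m
→ ECEF (a=6378206.400, f=1/294.978698214): X=-4133789.0421, Y=366227.6712, Z=4827217.1023

X=-4133789.042 m, Y=366227.671 m, Z=4827217.102 m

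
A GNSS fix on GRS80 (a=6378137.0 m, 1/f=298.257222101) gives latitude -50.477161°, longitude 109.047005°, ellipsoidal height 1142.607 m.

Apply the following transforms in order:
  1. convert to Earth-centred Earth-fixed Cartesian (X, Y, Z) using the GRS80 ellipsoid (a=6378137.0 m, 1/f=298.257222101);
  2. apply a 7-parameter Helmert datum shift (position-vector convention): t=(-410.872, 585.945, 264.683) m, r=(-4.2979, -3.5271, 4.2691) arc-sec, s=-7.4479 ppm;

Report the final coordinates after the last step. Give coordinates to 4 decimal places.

X=-1327894.8792 m, Y=3845511.7539 m, Z=-4897419.1990 m

start: φ=-50.477161°, λ=109.047005°, h=1142.607 m
→ ECEF (a=6378137.000, f=1/298.257222101): X=-1327498.0604, Y=3845083.9719, Z=-4897617.5404
→ Helmert 7p (PV): X=-1327894.8792, Y=3845511.7539, Z=-4897419.1990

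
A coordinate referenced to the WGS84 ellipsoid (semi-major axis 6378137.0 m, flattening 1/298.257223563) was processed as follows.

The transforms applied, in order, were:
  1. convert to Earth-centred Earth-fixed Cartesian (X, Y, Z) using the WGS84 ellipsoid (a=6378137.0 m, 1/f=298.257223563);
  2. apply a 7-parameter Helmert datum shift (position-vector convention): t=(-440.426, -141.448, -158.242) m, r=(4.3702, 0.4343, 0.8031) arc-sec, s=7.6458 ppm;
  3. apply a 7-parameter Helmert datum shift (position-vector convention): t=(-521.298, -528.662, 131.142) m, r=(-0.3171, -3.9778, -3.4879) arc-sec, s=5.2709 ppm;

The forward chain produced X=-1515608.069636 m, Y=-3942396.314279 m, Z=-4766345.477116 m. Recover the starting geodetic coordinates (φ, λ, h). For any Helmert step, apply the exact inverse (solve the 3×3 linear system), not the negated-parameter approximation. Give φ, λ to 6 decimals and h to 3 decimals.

φ=-48.650157°, λ=-111.019589°, h=1609.027 m

start: X=-1515608.0696, Y=-3942396.3143, Z=-4766345.4771 m
→ Helmert⁻¹: X=-1515104.0498, Y=-3941865.1677, Z=-4766428.3370
→ Helmert⁻¹: X=-1514657.3552, Y=-3941788.6670, Z=-4766153.3265
→ geod (Bowring, a=6378137.000): φ=-48.65015700°, λ=-111.01958900°, h=1609.0270 m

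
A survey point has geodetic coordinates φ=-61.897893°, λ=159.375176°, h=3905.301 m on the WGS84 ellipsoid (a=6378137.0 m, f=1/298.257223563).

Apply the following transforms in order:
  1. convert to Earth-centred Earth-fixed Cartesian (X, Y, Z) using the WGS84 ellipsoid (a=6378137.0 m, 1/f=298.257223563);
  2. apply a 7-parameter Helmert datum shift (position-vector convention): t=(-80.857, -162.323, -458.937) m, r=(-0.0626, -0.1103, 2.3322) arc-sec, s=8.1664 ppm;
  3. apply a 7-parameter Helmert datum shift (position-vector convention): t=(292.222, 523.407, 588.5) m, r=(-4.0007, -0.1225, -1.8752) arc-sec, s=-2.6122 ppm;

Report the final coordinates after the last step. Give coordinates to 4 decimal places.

start: φ=-61.897893°, λ=159.375176°, h=3905.301 m
→ ECEF (a=6378137.000, f=1/298.257223563): X=-2820898.9915, Y=1061701.3077, Z=-5606608.9317
→ Helmert 7p (PV): X=-2821011.8915, Y=1061514.0577, Z=-5607115.4852
→ Helmert 7p (PV): X=-2820699.3200, Y=1061951.5832, Z=-5606534.6027

X=-2820699.3200 m, Y=1061951.5832 m, Z=-5606534.6027 m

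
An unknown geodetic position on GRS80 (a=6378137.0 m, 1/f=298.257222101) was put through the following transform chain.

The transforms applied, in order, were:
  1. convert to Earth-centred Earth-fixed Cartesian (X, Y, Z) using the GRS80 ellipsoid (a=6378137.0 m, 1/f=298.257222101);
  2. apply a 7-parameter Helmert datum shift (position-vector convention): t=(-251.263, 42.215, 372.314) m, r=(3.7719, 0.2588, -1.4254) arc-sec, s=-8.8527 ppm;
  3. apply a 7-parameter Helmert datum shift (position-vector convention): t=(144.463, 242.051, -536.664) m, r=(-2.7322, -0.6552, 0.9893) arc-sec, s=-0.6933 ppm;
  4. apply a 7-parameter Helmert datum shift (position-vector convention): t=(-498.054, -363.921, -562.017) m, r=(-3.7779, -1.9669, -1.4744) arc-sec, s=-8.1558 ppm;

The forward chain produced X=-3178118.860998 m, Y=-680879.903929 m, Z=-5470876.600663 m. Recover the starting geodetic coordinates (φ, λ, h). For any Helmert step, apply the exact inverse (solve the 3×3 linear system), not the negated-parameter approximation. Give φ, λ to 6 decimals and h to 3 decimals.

start: X=-3178118.8610, Y=-680879.9039, Z=-5470876.6007 m
→ Helmert⁻¹: X=-3177694.0235, Y=-680444.0540, Z=-5470341.3598
→ Helmert⁻¹: X=-3177861.3288, Y=-680598.8816, Z=-5469807.4088
→ Helmert⁻¹: X=-3177626.6285, Y=-680769.1135, Z=-5470219.6871
→ geod (Bowring, a=6378137.000): φ=-59.45513200°, λ=-167.90784400°, h=398.5950 m

φ=-59.455132°, λ=-167.907844°, h=398.595 m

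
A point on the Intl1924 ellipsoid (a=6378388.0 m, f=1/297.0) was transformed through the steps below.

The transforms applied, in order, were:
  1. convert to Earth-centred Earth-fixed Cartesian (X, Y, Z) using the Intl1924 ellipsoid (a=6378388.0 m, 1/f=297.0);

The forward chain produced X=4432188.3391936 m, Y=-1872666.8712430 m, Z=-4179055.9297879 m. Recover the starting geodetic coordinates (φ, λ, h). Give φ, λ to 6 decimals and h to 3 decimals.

start: X=4432188.3392, Y=-1872666.8712, Z=-4179055.9298 m
→ geod (Bowring, a=6378388.000): φ=-41.16705000°, λ=-22.90479600°, h=3916.6730 m

φ=-41.167050°, λ=-22.904796°, h=3916.673 m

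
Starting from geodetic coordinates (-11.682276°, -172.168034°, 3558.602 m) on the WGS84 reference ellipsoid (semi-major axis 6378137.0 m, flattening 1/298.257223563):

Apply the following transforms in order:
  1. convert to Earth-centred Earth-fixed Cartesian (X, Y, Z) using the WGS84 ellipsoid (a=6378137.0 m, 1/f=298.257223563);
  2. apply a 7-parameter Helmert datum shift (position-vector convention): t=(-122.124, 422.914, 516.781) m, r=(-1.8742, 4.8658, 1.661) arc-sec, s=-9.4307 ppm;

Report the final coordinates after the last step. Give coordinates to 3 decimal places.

start: φ=-11.682276°, λ=-172.168034°, h=3558.602 m
→ ECEF (a=6378137.000, f=1/298.257223563): X=-6192055.7331, Y=-851725.8417, Z=-1283724.0914
→ Helmert 7p (PV): X=-6192142.8858, Y=-851356.4222, Z=-1283041.3954

X=-6192142.886 m, Y=-851356.422 m, Z=-1283041.395 m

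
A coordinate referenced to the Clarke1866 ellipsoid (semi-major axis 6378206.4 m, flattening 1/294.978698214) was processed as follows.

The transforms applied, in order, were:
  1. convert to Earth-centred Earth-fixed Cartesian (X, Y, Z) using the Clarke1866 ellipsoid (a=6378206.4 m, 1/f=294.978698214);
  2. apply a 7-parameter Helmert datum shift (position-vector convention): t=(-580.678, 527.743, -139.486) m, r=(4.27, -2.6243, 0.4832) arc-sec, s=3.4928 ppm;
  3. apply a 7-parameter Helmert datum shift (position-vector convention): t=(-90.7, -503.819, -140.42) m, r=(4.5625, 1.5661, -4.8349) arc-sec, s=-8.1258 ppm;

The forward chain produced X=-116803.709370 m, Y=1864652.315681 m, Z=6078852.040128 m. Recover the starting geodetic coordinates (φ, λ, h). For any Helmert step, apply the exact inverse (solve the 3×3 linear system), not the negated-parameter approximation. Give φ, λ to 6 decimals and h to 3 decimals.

start: X=-116803.7094, Y=1864652.3157, Z=6078852.0401 m
→ Helmert⁻¹: X=-116803.8368, Y=1865303.0180, Z=6078999.7106
→ Helmert⁻¹: X=-116141.0401, Y=1864894.8801, Z=6079080.8349
→ geod (Bowring, a=6378206.400): φ=73.02326100°, λ=93.56363700°, h=1318.2720 m

φ=73.023261°, λ=93.563637°, h=1318.272 m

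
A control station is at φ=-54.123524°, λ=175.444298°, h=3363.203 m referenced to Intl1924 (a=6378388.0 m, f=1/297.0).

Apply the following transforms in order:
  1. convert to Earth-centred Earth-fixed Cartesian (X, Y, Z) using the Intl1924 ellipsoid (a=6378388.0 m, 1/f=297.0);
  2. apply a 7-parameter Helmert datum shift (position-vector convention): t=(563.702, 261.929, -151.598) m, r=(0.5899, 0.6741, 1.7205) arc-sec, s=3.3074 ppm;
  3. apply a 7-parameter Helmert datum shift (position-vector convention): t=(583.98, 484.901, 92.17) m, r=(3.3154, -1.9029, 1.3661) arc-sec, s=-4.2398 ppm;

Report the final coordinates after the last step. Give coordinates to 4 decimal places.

start: φ=-54.123524°, λ=175.444298°, h=3363.203 m
→ ECEF (a=6378388.000, f=1/297.0): X=-3736394.3174, Y=297715.8504, Z=-5147642.3505
→ Helmert 7p (PV): X=-3735862.2796, Y=297962.3198, Z=-5147797.9113
→ Helmert 7p (PV): X=-3735216.9428, Y=298503.9577, Z=-5147713.5916

X=-3735216.9428 m, Y=298503.9577 m, Z=-5147713.5916 m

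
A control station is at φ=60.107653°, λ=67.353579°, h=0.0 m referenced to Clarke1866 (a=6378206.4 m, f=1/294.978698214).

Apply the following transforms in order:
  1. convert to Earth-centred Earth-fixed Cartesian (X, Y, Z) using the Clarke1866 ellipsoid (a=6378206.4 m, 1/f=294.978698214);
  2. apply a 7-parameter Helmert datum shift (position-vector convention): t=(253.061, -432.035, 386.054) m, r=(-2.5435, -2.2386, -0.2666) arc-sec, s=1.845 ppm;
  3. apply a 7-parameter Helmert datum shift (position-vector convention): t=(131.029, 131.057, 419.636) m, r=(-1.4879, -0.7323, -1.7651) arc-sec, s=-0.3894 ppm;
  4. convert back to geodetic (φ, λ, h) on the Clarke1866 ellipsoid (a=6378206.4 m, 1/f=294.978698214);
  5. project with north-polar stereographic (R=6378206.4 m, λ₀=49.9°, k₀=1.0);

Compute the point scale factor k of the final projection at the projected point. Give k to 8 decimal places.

start: φ=60.107653°, λ=67.353579°, h=0.000 m
→ ECEF (a=6378206.400, f=1/294.978698214): X=1227069.4565, Y=2941126.3180, Z=5506266.9850
→ Helmert 7p (PV): X=1227268.8230, Y=2940766.0226, Z=5506640.2477
→ Helmert 7p (PV): X=1227404.9894, Y=2940925.1545, Z=5507040.8832
→ geod (Bowring, a=6378206.400): φ=60.11155344°, λ=67.34661890°, h=642.8304 m
→ into stereo (λ₀=49.9°): φ=60.11155344°, λ−λ₀=17.44661890°
scale k = 1.07123886

1.07123886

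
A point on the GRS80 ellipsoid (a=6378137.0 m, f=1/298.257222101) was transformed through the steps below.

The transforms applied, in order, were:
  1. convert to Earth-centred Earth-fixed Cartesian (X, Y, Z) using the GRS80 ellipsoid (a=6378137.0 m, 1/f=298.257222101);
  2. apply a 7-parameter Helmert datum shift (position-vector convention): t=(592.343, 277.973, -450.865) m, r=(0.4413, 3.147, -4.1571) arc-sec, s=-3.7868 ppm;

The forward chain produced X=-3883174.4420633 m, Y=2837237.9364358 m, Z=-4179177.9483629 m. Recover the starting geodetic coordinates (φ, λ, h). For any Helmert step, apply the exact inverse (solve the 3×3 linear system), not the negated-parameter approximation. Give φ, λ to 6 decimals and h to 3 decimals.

φ=-41.176602°, λ=143.853931°, h=2434.809 m

start: X=-3883174.4421, Y=2837237.9364, Z=-4179177.9484 m
→ Helmert⁻¹: X=-3883774.9108, Y=2836883.4917, Z=-4178808.2320
→ geod (Bowring, a=6378137.000): φ=-41.17660200°, λ=143.85393100°, h=2434.8090 m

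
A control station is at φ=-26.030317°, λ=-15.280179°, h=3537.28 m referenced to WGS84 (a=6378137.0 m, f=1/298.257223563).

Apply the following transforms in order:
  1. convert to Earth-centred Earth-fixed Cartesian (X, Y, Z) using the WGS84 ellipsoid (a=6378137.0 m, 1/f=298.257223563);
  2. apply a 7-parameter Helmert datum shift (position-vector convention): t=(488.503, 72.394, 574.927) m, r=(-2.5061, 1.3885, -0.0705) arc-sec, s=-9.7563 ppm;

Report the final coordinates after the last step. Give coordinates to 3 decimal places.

X=5535595.978 m, Y=-1512144.699 m, Z=-2783049.522 m

start: φ=-26.030317°, λ=-15.280179°, h=3537.280 m
→ ECEF (a=6378137.000, f=1/298.257223563): X=5535180.7327, Y=-1512196.1337, Z=-2783632.7196
→ Helmert 7p (PV): X=5535595.9777, Y=-1512144.6987, Z=-2783049.5223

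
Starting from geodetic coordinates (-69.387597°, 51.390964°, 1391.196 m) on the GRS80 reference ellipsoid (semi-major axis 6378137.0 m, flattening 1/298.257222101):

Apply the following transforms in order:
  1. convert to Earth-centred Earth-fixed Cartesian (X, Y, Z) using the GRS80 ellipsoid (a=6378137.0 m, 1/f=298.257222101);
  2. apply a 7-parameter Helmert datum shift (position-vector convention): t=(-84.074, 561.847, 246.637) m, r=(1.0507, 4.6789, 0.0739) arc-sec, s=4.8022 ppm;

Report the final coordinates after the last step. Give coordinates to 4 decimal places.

X=1405347.0994 m, Y=1760746.3003 m, Z=-5948438.0392 m

start: φ=-69.387597°, λ=51.390964°, h=1391.196 m
→ ECEF (a=6378137.000, f=1/298.257222101): X=1405559.9933, Y=1760145.1951, Z=-5948633.1919
→ Helmert 7p (PV): X=1405347.0994, Y=1760746.3003, Z=-5948438.0392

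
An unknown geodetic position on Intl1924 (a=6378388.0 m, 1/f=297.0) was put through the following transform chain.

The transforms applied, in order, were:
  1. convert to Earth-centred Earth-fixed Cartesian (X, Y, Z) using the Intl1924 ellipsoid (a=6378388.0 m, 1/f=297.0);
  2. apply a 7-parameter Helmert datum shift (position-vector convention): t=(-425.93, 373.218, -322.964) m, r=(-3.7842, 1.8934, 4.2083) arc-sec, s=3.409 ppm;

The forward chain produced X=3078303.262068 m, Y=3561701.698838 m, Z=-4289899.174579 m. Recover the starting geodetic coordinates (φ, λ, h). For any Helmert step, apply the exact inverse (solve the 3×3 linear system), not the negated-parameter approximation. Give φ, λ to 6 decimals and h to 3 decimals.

start: X=3078303.2621, Y=3561701.6988, Z=-4289899.1746 m
→ Helmert⁻¹: X=3078830.7315, Y=3561332.2207, Z=-4289467.9881
→ geod (Bowring, a=6378388.000): φ=-42.53108900°, λ=49.15604200°, h=197.1720 m

φ=-42.531089°, λ=49.156042°, h=197.172 m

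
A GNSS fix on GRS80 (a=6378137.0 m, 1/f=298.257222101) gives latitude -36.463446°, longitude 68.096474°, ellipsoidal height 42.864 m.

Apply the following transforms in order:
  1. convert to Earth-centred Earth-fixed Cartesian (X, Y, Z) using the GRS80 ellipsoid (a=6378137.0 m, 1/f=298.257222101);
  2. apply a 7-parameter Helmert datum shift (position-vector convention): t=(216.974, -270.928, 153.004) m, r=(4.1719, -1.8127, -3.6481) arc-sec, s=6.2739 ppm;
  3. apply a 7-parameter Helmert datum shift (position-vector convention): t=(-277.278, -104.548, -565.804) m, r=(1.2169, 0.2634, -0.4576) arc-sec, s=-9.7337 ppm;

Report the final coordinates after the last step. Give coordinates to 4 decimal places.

start: φ=-36.463446°, λ=68.096474°, h=42.864 m
→ ECEF (a=6378137.000, f=1/298.257222101): X=1915823.5302, Y=4764913.3877, Z=-3769698.5500
→ Helmert 7p (PV): X=1916169.9282, Y=4764714.7161, Z=-3769455.9845
→ Helmert 7p (PV): X=1915879.7556, Y=4764581.7772, Z=-3769959.4345

X=1915879.7556 m, Y=4764581.7772 m, Z=-3769959.4345 m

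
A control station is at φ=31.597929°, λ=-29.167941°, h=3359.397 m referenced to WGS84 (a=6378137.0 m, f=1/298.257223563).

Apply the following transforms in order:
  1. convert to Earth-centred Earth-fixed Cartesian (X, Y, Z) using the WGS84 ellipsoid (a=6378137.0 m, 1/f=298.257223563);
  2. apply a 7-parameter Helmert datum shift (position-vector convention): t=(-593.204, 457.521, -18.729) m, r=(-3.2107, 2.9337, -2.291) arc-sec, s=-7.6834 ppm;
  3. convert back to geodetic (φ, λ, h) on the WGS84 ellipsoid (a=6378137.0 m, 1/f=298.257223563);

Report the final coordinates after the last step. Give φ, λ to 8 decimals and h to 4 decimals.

φ=31.60100863°, λ=-29.16669605°, h=2669.4013 m

start: φ=31.597929°, λ=-29.167941°, h=3359.397 m
→ ECEF (a=6378137.000, f=1/298.257223563): X=4750540.1729, Y=-2651499.9086, Z=3324300.5302
→ Helmert 7p (PV): X=4749928.2995, Y=-2651023.0339, Z=3324229.9657
→ geod (Bowring, a=6378137.000): φ=31.60100863°, λ=-29.16669605°, h=2669.4013 m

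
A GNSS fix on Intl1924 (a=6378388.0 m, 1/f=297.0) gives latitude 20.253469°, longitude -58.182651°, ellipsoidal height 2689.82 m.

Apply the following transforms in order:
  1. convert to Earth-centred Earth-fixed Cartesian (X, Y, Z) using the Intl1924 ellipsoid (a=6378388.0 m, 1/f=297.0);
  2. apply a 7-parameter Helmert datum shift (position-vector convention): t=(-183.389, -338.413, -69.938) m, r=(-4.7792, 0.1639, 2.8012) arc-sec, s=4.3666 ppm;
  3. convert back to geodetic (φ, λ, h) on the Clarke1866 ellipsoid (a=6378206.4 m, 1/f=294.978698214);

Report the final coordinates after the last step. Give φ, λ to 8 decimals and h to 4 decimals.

φ=20.25424640°, λ=-58.18479984°, h=3071.9177 m

start: φ=20.253469°, λ=-58.182651°, h=2689.820 m
→ ECEF (a=6378388.000, f=1/297.0): X=3157453.0315, Y=-5089009.0701, Z=2195002.4449
→ Helmert 7p (PV): X=3157354.2861, Y=-5089275.9656, Z=2195057.4966
→ geod (Bowring, a=6378206.400): φ=20.25424640°, λ=-58.18479984°, h=3071.9177 m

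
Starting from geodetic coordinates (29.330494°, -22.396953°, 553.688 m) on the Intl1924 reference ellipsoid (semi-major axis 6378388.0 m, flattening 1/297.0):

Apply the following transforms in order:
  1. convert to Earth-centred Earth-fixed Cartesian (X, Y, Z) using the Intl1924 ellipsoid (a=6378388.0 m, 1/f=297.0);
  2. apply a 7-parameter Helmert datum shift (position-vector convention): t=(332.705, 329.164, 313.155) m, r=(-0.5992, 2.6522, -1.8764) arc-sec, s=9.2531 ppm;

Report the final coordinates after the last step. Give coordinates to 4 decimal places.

X=5146266.3081 m, Y=-2120380.7460 m, Z=3106485.8349 m

start: φ=29.330494°, λ=-22.396953°, h=553.688 m
→ ECEF (a=6378388.000, f=1/297.0): X=5145865.3391, Y=-2120652.4984, Z=3106203.9447
→ Helmert 7p (PV): X=5146266.3081, Y=-2120380.7460, Z=3106485.8349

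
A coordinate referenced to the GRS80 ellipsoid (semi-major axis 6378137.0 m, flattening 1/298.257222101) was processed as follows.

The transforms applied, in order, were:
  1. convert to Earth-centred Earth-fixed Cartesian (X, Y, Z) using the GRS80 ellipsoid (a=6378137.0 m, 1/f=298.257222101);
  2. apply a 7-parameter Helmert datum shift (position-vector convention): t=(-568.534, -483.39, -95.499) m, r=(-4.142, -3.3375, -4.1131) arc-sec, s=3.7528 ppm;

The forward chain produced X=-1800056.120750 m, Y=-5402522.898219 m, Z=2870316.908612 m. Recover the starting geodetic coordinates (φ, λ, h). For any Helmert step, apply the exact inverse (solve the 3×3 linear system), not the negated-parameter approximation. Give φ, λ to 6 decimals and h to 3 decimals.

φ=26.907864°, λ=-108.421798°, h=2666.263 m

start: X=-1800056.1208, Y=-5402522.8982, Z=2870316.9086 m
→ Helmert⁻¹: X=-1799326.6671, Y=-5402112.7546, Z=2870322.2701
→ geod (Bowring, a=6378137.000): φ=26.90786400°, λ=-108.42179800°, h=2666.2630 m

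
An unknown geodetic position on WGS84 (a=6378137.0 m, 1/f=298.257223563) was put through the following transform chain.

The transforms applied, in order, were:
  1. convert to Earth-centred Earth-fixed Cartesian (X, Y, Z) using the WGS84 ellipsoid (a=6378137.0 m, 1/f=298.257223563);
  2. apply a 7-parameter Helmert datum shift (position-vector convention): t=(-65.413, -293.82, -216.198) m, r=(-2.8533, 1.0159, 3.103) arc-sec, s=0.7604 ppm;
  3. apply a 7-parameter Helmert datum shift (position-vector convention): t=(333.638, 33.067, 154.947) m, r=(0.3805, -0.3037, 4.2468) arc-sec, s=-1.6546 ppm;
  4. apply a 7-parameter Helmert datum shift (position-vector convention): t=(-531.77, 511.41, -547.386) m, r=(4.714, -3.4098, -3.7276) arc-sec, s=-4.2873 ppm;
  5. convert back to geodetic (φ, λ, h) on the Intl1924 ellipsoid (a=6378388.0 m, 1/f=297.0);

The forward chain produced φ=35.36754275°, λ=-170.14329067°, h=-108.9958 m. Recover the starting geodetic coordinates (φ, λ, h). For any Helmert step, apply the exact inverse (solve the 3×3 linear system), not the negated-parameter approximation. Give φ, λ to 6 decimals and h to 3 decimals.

start: φ=35.367543°, λ=-170.143291°, h=-108.996 m
→ ECEF (a=6378388.000, f=1/297.0): X=-5130210.2450, Y=-891371.2707, Z=3671188.1922
→ Helmert⁻¹: X=-5129623.6492, Y=-891895.2895, Z=3671856.5023
→ Helmert⁻¹: X=-5129978.7307, Y=-891817.4376, Z=3671716.8289
→ Helmert⁻¹: X=-5129940.9133, Y=-891496.5600, Z=3671892.6365
→ geod (Bowring, a=6378137.000): φ=35.37321600°, λ=-170.14142500°, h=320.3440 m

φ=35.373216°, λ=-170.141425°, h=320.344 m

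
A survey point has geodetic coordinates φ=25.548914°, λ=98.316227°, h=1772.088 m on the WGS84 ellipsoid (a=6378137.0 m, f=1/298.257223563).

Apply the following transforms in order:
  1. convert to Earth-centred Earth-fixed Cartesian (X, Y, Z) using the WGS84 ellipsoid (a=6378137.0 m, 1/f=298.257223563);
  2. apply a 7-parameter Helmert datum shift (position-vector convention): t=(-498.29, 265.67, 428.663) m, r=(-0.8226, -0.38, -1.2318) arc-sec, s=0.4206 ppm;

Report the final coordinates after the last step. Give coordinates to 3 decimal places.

start: φ=25.548914°, λ=98.316227°, h=1772.088 m
→ ECEF (a=6378137.000, f=1/298.257223563): X=-833055.4589, Y=5699087.6561, Z=2734824.6861
→ Helmert 7p (PV): X=-833525.1031, Y=5699371.6048, Z=2735230.2362

X=-833525.103 m, Y=5699371.605 m, Z=2735230.236 m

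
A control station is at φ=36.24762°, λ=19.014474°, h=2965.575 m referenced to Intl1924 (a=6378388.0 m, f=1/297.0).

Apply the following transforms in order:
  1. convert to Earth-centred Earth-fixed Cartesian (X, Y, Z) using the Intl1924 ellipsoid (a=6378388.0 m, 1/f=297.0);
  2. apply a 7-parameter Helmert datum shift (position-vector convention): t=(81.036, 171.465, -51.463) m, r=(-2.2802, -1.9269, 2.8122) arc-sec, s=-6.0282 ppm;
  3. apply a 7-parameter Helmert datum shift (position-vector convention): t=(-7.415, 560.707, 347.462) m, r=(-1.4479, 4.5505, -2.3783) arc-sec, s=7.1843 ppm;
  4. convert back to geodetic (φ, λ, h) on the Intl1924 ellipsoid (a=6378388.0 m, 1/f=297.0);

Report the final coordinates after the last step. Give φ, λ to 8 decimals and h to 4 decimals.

start: φ=36.247620°, λ=19.014474°, h=2965.575 m
→ ECEF (a=6378388.000, f=1/297.0): X=4871285.3779, Y=1678694.6659, Z=3752198.2860
→ Helmert 7p (PV): X=4871279.1094, Y=1678963.9050, Z=3752151.1533
→ Helmert 7p (PV): X=4871408.8287, Y=1679506.8452, Z=3752406.3178
→ geod (Bowring, a=6378388.000): φ=36.24710003°, λ=19.02256491°, h=3396.1507 m

φ=36.24710003°, λ=19.02256491°, h=3396.1507 m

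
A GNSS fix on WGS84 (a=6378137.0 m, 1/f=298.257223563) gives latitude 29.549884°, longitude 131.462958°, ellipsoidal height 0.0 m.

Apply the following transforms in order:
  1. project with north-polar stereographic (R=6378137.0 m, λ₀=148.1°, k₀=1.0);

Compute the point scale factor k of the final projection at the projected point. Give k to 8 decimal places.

1.33942222

start: φ=29.549884°, λ=131.462958°, h=0.000 m
→ into stereo (λ₀=148.1°): φ=29.54988400°, λ−λ₀=-16.63704200°
scale k = 1.33942222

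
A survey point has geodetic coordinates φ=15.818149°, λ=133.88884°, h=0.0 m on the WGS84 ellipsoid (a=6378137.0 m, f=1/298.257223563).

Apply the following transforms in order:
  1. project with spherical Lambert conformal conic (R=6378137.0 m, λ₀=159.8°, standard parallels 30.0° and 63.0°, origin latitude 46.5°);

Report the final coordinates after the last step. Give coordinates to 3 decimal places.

start: φ=15.818149°, λ=133.888840°, h=0.000 m
→ lcc (R=6378137.0, λ₀=159.8°): E=-2990424.7653, N=-2932579.3068

E=-2990424.765 m, N=-2932579.307 m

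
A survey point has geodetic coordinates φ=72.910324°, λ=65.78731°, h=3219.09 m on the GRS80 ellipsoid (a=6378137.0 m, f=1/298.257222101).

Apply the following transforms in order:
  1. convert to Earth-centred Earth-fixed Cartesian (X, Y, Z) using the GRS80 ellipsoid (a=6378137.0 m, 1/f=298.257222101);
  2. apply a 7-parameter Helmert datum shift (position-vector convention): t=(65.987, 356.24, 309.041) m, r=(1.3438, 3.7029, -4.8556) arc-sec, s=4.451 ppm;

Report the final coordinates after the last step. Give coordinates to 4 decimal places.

X=771678.6146 m, Y=1715865.4879 m, Z=6077719.1247 m

start: φ=72.910324°, λ=65.787310°, h=3219.090 m
→ ECEF (a=6378137.000, f=1/298.257222101): X=771459.7056, Y=1715559.3666, Z=6077385.7059
→ Helmert 7p (PV): X=771678.6146, Y=1715865.4879, Z=6077719.1247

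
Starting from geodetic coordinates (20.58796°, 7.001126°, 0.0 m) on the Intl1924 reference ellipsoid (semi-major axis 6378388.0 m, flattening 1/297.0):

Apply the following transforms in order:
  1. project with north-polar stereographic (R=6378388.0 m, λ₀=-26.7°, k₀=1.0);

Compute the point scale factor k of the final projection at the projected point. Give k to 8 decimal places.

1.47967853

start: φ=20.587960°, λ=7.001126°, h=0.000 m
→ into stereo (λ₀=-26.7°): φ=20.58796000°, λ−λ₀=33.70112600°
scale k = 1.47967853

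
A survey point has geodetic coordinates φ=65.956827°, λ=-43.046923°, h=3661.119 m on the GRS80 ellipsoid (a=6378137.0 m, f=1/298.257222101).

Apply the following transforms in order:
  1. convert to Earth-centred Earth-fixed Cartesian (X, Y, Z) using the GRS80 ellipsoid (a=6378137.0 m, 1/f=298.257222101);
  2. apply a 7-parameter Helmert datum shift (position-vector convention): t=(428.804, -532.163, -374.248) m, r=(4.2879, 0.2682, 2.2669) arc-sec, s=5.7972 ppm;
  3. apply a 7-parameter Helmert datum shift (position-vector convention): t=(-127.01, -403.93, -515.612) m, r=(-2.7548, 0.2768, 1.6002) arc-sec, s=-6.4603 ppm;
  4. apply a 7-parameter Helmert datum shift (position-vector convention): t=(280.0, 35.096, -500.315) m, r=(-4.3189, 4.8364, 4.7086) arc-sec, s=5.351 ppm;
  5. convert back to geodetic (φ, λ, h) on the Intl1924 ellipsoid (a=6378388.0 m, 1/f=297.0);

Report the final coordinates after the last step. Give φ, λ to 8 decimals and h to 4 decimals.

start: φ=65.956827°, λ=-43.046923°, h=3661.119 m
→ ECEF (a=6378137.000, f=1/298.257222101): X=1905466.0353, Y=-1779795.5448, Z=5805331.3067
→ Helmert 7p (PV): X=1905932.9947, Y=-1780437.7678, Z=5804951.2365
→ Helmert 7p (PV): X=1905815.2744, Y=-1780737.8812, Z=5804419.3439
→ Helmert 7p (PV): X=1906282.2232, Y=-1780547.2706, Z=5803942.6878
→ geod (Bowring, a=6378388.000): φ=65.94328311°, λ=-43.04675233°, h=2670.3913 m

φ=65.94328311°, λ=-43.04675233°, h=2670.3913 m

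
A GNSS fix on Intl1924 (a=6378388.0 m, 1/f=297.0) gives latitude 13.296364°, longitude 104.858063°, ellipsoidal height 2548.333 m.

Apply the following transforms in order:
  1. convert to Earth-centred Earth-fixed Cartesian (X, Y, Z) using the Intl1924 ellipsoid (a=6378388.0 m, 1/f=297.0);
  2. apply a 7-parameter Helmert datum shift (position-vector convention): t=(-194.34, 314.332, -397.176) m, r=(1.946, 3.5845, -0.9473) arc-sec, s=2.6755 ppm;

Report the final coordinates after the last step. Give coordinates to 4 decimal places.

X=-1592801.1418 m, Y=6003642.9859 m, Z=1457626.9855 m

start: φ=13.296364°, λ=104.858063°, h=2548.333 m
→ ECEF (a=6378388.000, f=1/297.0): X=-1592655.4481, Y=6003319.0324, Z=1457935.9450
→ Helmert 7p (PV): X=-1592801.1418, Y=6003642.9859, Z=1457626.9855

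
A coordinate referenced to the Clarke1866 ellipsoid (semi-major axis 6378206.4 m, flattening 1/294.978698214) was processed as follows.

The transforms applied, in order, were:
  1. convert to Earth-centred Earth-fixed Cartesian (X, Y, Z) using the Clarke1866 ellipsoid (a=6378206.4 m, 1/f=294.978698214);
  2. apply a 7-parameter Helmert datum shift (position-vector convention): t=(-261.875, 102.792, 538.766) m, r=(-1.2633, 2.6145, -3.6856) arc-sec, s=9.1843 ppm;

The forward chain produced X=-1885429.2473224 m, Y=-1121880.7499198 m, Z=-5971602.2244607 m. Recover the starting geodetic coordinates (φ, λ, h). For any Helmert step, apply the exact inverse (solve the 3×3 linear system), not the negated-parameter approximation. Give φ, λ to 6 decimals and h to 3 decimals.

start: X=-1885429.2473, Y=-1121880.7499, Z=-5971602.2245 m
→ Helmert⁻¹: X=-1885054.3116, Y=-1121970.3430, Z=-5972116.9066
→ geod (Bowring, a=6378206.400): φ=-69.95621700°, λ=-149.23920600°, h=3123.0320 m

φ=-69.956217°, λ=-149.239206°, h=3123.032 m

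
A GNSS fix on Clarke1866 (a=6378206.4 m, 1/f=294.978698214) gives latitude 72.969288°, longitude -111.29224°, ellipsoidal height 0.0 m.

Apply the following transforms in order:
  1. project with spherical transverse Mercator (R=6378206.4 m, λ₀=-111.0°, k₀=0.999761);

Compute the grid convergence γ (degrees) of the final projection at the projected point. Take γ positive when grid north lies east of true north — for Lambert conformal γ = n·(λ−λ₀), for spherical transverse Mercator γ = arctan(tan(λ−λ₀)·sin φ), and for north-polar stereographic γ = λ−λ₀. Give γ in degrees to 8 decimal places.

start: φ=72.969288°, λ=-111.292240°, h=0.000 m
→ into tm (λ₀=-111.0°): φ=72.96928800°, λ−λ₀=-0.29224000°
convergence γ = -0.27942487°

-0.27942487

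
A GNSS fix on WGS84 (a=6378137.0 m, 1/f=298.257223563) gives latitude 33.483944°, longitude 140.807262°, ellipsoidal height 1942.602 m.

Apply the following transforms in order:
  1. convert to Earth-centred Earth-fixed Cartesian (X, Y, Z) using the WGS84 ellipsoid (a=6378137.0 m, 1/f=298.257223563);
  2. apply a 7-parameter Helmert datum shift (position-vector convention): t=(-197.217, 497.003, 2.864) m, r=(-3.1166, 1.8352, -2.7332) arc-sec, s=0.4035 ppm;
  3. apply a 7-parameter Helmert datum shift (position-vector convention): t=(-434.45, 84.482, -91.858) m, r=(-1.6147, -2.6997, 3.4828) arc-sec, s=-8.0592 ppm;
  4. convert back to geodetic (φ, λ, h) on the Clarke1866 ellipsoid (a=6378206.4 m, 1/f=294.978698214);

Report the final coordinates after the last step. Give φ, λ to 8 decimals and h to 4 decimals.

start: φ=33.483944°, λ=140.807262°, h=1942.602 m
→ ECEF (a=6378137.000, f=1/298.257223563): X=-4128302.1519, Y=3366089.8746, Z=3499920.8871
→ Helmert 7p (PV): X=-4128425.2910, Y=3366695.8225, Z=3499911.0335
→ Helmert 7p (PV): X=-4128929.1239, Y=3366710.8614, Z=3499710.5792
→ geod (Bowring, a=6378206.400): φ=33.47996643°, λ=140.80634703°, h=2562.0066 m

φ=33.47996643°, λ=140.80634703°, h=2562.0066 m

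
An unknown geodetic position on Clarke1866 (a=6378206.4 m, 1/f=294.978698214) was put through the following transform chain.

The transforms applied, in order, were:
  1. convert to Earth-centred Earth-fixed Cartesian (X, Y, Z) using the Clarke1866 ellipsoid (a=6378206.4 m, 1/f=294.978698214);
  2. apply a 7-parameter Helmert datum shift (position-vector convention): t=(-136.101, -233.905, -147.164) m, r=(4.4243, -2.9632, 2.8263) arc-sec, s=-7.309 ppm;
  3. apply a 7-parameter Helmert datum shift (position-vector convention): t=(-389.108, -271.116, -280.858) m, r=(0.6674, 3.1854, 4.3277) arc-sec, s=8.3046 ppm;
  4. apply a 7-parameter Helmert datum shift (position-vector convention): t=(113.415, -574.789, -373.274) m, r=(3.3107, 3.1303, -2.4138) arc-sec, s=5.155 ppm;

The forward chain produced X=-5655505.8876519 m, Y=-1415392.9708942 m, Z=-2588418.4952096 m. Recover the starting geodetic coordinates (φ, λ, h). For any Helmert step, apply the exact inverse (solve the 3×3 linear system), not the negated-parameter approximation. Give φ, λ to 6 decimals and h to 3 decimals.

start: X=-5655505.8877, Y=-1415392.9709, Z=-2588418.4952 m
→ Helmert⁻¹: X=-5655534.3128, Y=-1414918.6129, Z=-2588094.9985
→ Helmert⁻¹: X=-5655087.9549, Y=-1414525.4713, Z=-2587875.4060
→ Helmert⁻¹: X=-5655049.7390, Y=-1414279.9201, Z=-2587635.5796
→ geod (Bowring, a=6378206.400): φ=-24.08137400°, λ=-165.95882200°, h=3113.3350 m

φ=-24.081374°, λ=-165.958822°, h=3113.335 m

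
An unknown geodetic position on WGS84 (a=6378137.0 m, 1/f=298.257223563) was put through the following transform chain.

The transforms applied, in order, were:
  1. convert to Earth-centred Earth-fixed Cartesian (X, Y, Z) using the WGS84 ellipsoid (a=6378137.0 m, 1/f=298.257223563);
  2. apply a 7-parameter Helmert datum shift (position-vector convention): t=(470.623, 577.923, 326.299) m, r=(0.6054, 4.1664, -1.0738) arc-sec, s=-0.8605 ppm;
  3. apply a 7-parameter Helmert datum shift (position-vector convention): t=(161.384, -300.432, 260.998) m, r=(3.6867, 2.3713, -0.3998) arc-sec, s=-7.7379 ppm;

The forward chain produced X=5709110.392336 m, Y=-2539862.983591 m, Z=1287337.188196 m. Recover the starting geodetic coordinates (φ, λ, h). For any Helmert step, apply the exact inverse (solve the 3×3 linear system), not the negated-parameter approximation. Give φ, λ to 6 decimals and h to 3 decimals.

start: X=5709110.3923, Y=-2539862.9836, Z=1287337.1882 m
→ Helmert⁻¹: X=5708983.3082, Y=-2539548.1301, Z=1287197.1732
→ Helmert⁻¹: X=5708504.8246, Y=-2540094.7434, Z=1286994.7445
→ geod (Bowring, a=6378137.000): φ=11.71530300°, λ=-23.98747300°, h=2037.2550 m

φ=11.715303°, λ=-23.987473°, h=2037.255 m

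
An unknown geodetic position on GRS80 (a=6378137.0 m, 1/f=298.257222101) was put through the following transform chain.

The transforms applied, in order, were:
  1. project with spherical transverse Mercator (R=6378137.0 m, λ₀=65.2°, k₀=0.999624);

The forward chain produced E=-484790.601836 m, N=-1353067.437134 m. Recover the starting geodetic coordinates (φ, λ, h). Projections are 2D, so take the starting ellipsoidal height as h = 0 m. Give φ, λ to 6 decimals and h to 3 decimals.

φ=-12.123784°, λ=60.748118°, h=0.000 m

start: E=-484790.6018, N=-1353067.4371 m
→ tm⁻¹: φ=-12.12378400°, λ=60.74811800°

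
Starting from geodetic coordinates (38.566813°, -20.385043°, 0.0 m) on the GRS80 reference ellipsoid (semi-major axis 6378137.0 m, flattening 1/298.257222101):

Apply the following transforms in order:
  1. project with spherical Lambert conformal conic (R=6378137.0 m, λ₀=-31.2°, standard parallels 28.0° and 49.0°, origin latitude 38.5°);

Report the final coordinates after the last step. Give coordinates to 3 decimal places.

E=923371.430 m, N=61935.604 m

start: φ=38.566813°, λ=-20.385043°, h=0.000 m
→ lcc (R=6378137.0, λ₀=-31.2°): E=923371.4300, N=61935.6042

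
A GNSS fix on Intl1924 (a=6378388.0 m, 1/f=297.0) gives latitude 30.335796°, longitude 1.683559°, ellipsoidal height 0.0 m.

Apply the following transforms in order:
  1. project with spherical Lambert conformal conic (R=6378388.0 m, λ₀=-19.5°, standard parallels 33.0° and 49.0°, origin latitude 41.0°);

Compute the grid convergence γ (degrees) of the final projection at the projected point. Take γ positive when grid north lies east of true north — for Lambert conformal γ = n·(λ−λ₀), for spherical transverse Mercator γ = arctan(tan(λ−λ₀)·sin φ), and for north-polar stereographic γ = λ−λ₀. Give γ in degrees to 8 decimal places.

start: φ=30.335796°, λ=1.683559°, h=0.000 m
→ into lcc (λ₀=-19.5°): φ=30.33579600°, λ−λ₀=21.18355900°
convergence γ = 13.94334458°

13.94334458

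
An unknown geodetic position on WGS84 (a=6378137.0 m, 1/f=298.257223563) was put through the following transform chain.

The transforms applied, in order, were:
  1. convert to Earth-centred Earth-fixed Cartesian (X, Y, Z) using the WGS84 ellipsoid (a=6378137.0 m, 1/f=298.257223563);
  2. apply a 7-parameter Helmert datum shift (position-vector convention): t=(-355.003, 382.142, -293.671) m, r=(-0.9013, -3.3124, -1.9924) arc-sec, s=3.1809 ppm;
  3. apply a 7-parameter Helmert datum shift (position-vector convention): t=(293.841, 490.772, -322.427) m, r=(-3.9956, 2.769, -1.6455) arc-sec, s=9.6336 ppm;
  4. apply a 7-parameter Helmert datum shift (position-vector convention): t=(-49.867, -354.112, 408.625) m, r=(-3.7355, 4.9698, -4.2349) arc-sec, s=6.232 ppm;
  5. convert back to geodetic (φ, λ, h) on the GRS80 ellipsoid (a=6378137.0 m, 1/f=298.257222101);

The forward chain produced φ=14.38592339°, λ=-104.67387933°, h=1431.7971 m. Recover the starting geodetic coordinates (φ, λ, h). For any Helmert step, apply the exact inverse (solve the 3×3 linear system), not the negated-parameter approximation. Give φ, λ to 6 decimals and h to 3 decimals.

start: φ=14.385923°, λ=-104.673879°, h=1431.797 m
→ ECEF (a=6378137.000, f=1/298.257222101): X=-1565703.7826, Y=-5979212.0440, Z=1574733.0924
→ Helmert⁻¹: X=-1565559.3323, Y=-5978881.3236, Z=1574168.6564
→ Helmert⁻¹: X=-1565811.5224, Y=-5979357.4816, Z=1574339.0679
→ Helmert⁻¹: X=-1565368.4921, Y=-5979742.6038, Z=1574626.7392
→ geod (Bowring, a=6378137.000): φ=14.38403100°, λ=-104.66962700°, h=1820.2830 m

φ=14.384031°, λ=-104.669627°, h=1820.283 m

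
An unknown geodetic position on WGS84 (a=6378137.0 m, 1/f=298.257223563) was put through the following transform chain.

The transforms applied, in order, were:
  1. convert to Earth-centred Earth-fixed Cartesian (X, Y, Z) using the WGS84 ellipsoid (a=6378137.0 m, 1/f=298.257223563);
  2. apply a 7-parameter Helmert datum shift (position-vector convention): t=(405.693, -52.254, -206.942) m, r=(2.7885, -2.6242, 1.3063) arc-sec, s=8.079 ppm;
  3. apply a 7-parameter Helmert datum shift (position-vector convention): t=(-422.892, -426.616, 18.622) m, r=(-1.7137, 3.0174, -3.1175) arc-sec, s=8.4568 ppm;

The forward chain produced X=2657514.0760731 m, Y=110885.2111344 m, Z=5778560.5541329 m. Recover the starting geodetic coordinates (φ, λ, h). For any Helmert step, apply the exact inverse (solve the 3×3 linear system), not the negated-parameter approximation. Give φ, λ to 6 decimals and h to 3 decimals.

φ=65.430085°, λ=2.400742°, h=929.780 m

start: X=2657514.0761, Y=110885.2111, Z=5778560.5541 m
→ Helmert⁻¹: X=2657828.2756, Y=111303.0469, Z=5778532.8701
→ Helmert⁻¹: X=2657475.3379, Y=111415.6930, Z=5778657.8101
→ geod (Bowring, a=6378137.000): φ=65.43008500°, λ=2.40074200°, h=929.7800 m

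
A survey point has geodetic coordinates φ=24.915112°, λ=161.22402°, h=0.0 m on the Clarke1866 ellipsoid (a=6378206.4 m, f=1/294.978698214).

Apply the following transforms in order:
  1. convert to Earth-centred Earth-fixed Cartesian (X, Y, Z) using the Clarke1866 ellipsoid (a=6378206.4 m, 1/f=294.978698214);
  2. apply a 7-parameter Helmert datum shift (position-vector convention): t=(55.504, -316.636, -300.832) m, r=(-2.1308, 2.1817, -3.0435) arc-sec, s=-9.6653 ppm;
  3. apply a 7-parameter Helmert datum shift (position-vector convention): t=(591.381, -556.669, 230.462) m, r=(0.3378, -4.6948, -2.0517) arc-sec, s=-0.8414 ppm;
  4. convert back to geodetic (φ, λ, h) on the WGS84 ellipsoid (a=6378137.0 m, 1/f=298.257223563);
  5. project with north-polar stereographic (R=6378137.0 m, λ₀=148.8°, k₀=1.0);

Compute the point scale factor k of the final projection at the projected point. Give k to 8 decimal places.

start: φ=24.915112°, λ=161.224020°, h=0.000 m
→ ECEF (a=6378206.400, f=1/294.978698214): X=-5480065.9501, Y=1863003.3432, Z=2670396.2749
→ Helmert 7p (PV): X=-5479901.7457, Y=1862777.1460, Z=2670108.3504
→ Helmert 7p (PV): X=-5479347.9994, Y=1862269.0449, Z=2670214.8883
→ geod (Bowring, a=6378137.000): φ=24.91547325°, λ=161.22861517°, h=-879.9369 m
→ into stereo (λ₀=148.8°): φ=24.91547325°, λ−λ₀=12.42861517°
scale k = 1.40718151

1.40718151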